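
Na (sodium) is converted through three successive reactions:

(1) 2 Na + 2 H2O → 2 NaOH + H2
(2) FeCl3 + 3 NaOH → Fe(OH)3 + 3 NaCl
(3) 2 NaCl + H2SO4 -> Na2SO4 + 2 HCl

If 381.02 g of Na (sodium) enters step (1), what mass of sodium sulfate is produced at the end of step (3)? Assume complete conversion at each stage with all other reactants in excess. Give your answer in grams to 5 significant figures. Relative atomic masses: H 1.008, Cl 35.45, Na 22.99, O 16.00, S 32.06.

M(Na) = 22.99 g/mol.
M(Na2SO4) = 2(22.99) + 32.06 + 4(16.00) = 142.04 g/mol.
n(Na) = 381.02 / 22.99 = 16.5733 mol.
Reaction (1): Na→NaOH ratio 2:2 ⇒ n(NaOH) = 16.5733 mol.
Reaction (2): NaOH→NaCl ratio 3:3 ⇒ n(NaCl) = 16.5733 mol.
Reaction (3): NaCl→Na2SO4 ratio 2:1 ⇒ n(Na2SO4) = 8.28665 mol.
Mass of Na2SO4 = 8.28665 × 142.04 = 1177.04 g.

1177.0 g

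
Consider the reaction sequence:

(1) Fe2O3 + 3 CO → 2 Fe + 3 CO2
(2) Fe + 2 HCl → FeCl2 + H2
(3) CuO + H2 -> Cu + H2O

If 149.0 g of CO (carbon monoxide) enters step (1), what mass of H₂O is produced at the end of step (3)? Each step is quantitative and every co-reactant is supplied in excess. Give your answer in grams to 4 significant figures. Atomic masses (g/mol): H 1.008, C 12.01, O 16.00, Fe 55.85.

M(CO) = 12.01 + 16.00 = 28.01 g/mol.
M(H2O) = 2(1.008) + 16.00 = 18.016 g/mol.
n(CO) = 149.0 / 28.01 = 5.3195 mol.
Reaction (1): CO→Fe ratio 3:2 ⇒ n(Fe) = 3.5464 mol.
Reaction (2): Fe→H2 ratio 1:1 ⇒ n(H2) = 3.5464 mol.
Reaction (3): H2→H2O ratio 1:1 ⇒ n(H2O) = 3.5464 mol.
Mass of H2O = 3.5464 × 18.016 = 63.891 g.

63.89 g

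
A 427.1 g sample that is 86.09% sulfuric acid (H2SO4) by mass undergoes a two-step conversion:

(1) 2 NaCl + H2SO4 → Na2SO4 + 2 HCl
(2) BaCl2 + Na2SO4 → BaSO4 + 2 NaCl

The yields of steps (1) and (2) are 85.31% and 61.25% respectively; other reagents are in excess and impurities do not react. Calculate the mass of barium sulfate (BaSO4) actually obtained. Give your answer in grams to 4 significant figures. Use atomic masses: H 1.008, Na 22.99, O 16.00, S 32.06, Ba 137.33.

Pure H2SO4 = 427.1 × 0.8609 = 367.69 g.
M(H2SO4) = 2(1.008) + 32.06 + 4(16.00) = 98.076 g/mol.
M(BaSO4) = 137.33 + 32.06 + 4(16.00) = 233.39 g/mol.
n(H2SO4) = 367.69 / 98.076 = 3.7490 mol.
Step 1 (H2SO4:Na2SO4 = 1:1): theoretical n(Na2SO4) = 3.7490 mol; at 85.31% yield, n(Na2SO4) = 3.1983 mol.
Step 2 (Na2SO4:BaSO4 = 1:1): theoretical n(BaSO4) = 3.1983 mol, so theoretical mass = 3.1983 × 233.39 = 746.45 g.
At 61.25% yield, actual mass of BaSO4 = 746.45 × 0.6125 = 457.20 g.

457.2 g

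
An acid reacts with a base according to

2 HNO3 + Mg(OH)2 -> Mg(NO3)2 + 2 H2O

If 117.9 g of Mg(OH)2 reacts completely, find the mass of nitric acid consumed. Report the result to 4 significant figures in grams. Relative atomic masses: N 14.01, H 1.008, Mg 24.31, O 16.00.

M(Mg(OH)2) = 24.31 + 2(16.00) + 2(1.008) = 58.326 g/mol.
M(HNO3) = 1.008 + 14.01 + 3(16.00) = 63.018 g/mol.
n(Mg(OH)2) = 117.90 g / 58.326 g/mol = 2.0214 mol.
From the equation the Mg(OH)2:HNO3 mole ratio is 1:2, so n(HNO3) = 2.0214 × 2/1 = 4.0428 mol.
Mass of HNO3 = 4.0428 mol × 63.018 g/mol = 254.77 g.

254.8 g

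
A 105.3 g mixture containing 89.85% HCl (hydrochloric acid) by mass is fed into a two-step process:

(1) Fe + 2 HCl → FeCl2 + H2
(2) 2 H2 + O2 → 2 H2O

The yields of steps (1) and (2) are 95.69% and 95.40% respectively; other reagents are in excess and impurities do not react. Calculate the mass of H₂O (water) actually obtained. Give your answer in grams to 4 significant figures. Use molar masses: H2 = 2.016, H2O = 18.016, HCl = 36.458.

21.34 g

Pure HCl = 105.3 × 0.8985 = 94.612 g.
n(HCl) = 94.612 / 36.458 = 2.5951 mol.
Step 1 (HCl:H2 = 2:1): theoretical n(H2) = 1.2975 mol; at 95.69% yield, n(H2) = 1.2416 mol.
Step 2 (H2:H2O = 2:2): theoretical n(H2O) = 1.2416 mol, so theoretical mass = 1.2416 × 18.016 = 22.369 g.
At 95.40% yield, actual mass of H2O = 22.369 × 0.9540 = 21.340 g.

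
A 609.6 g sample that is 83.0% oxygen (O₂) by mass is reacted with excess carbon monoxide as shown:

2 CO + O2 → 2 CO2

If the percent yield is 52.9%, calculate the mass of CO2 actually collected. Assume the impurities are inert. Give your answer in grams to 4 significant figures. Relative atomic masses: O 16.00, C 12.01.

736.2 g

Pure O2 available = 609.6 g × 0.830 = 505.97 g.
M(O2) = 2(16.00) = 32.00 g/mol.
M(CO2) = 12.01 + 2(16.00) = 44.01 g/mol.
n(O2) = 505.97 g / 32.00 g/mol = 15.812 mol.
From the equation the O2:CO2 mole ratio is 1:2, so n(CO2) = 15.812 × 2/1 = 31.623 mol.
Mass of CO2 = 31.623 mol × 44.01 g/mol = 1391.7 g.
Actual mass collected = 1391.7 g × 0.529 = 736.22 g.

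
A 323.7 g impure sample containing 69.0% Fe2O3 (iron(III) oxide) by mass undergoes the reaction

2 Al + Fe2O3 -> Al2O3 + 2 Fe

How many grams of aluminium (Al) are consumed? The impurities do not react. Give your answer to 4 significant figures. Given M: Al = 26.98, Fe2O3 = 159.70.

Mass of pure Fe2O3 = 323.7 g × 0.690 = 223.35 g.
n(Fe2O3) = 223.35 g / 159.70 g/mol = 1.3986 mol.
From the equation the Fe2O3:Al mole ratio is 1:2, so n(Al) = 1.3986 × 2/1 = 2.7972 mol.
Mass of Al = 2.7972 mol × 26.98 g/mol = 75.467 g.

75.47 g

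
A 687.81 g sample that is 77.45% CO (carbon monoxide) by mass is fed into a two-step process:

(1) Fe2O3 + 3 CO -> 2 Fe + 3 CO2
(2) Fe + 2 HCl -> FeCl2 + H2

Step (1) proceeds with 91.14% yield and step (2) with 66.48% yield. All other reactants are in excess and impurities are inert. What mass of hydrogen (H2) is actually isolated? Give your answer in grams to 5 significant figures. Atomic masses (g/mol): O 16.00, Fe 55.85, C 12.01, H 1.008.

Pure CO = 687.81 × 0.7745 = 532.709 g.
M(CO) = 12.01 + 16.00 = 28.01 g/mol.
M(H2) = 2(1.008) = 2.016 g/mol.
n(CO) = 532.709 / 28.01 = 19.0185 mol.
Step 1 (CO:Fe = 3:2): theoretical n(Fe) = 12.6790 mol; at 91.14% yield, n(Fe) = 11.5557 mol.
Step 2 (Fe:H2 = 1:1): theoretical n(H2) = 11.5557 mol, so theoretical mass = 11.5557 × 2.016 = 23.2962 g.
At 66.48% yield, actual mass of H2 = 23.2962 × 0.6648 = 15.4873 g.

15.487 g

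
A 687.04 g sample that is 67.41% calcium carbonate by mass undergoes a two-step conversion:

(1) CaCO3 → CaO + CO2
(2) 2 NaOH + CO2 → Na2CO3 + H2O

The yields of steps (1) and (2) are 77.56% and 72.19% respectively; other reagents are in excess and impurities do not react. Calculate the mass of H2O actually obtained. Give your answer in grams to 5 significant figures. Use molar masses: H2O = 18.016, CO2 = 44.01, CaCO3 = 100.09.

46.675 g

Pure CaCO3 = 687.04 × 0.6741 = 463.134 g.
n(CaCO3) = 463.134 / 100.09 = 4.62717 mol.
Step 1 (CaCO3:CO2 = 1:1): theoretical n(CO2) = 4.62717 mol; at 77.56% yield, n(CO2) = 3.58883 mol.
Step 2 (CO2:H2O = 1:1): theoretical n(H2O) = 3.58883 mol, so theoretical mass = 3.58883 × 18.016 = 64.6564 g.
At 72.19% yield, actual mass of H2O = 64.6564 × 0.7219 = 46.6755 g.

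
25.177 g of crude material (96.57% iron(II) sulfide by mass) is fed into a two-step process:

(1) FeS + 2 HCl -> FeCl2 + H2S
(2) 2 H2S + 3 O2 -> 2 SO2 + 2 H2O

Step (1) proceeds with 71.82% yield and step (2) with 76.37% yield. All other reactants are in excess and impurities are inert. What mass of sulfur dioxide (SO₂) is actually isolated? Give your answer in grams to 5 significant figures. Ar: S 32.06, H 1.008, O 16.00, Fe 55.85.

Pure FeS = 25.177 × 0.9657 = 24.3134 g.
M(FeS) = 55.85 + 32.06 = 87.91 g/mol.
M(SO2) = 32.06 + 2(16.00) = 64.06 g/mol.
n(FeS) = 24.3134 / 87.91 = 0.276572 mol.
Step 1 (FeS:H2S = 1:1): theoretical n(H2S) = 0.276572 mol; at 71.82% yield, n(H2S) = 0.198634 mol.
Step 2 (H2S:SO2 = 2:2): theoretical n(SO2) = 0.198634 mol, so theoretical mass = 0.198634 × 64.06 = 12.7245 g.
At 76.37% yield, actual mass of SO2 = 12.7245 × 0.7637 = 9.71769 g.

9.7177 g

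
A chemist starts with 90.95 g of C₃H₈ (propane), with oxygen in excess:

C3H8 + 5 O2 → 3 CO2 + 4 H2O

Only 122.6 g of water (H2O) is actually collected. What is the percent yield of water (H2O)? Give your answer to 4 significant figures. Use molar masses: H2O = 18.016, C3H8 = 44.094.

82.48 %

n(C3H8) = 90.950 g / 44.094 g/mol = 2.0626 mol.
From the equation the C3H8:H2O mole ratio is 1:4, so n(H2O) = 2.0626 × 4/1 = 8.2506 mol.
Mass of H2O = 8.2506 mol × 18.016 g/mol = 148.64 g.
This is the theoretical yield. Percent yield = 122.6 g / 148.64 g × 100% = 82.480%.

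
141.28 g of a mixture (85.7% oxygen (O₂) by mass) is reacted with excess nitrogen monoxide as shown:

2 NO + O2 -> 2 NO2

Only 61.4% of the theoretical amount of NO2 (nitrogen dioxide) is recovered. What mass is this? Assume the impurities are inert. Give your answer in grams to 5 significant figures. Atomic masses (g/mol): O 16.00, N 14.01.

Pure O2 available = 141.28 g × 0.857 = 121.077 g.
M(O2) = 2(16.00) = 32.00 g/mol.
M(NO2) = 14.01 + 2(16.00) = 46.01 g/mol.
n(O2) = 121.077 g / 32.00 g/mol = 3.78365 mol.
From the equation the O2:NO2 mole ratio is 1:2, so n(NO2) = 3.78365 × 2/1 = 7.56731 mol.
Mass of NO2 = 7.56731 mol × 46.01 g/mol = 348.172 g.
Actual mass collected = 348.172 g × 0.614 = 213.778 g.

213.78 g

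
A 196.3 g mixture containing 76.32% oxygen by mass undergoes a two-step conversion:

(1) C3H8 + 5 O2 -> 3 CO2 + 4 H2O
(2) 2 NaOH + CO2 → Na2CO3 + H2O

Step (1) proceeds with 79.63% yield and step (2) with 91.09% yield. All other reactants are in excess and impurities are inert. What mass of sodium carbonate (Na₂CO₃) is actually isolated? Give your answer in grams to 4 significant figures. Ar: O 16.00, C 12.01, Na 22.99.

Pure O2 = 196.3 × 0.7632 = 149.82 g.
M(O2) = 2(16.00) = 32.00 g/mol.
M(Na2CO3) = 2(22.99) + 12.01 + 3(16.00) = 105.99 g/mol.
n(O2) = 149.82 / 32.00 = 4.6818 mol.
Step 1 (O2:CO2 = 5:3): theoretical n(CO2) = 2.8091 mol; at 79.63% yield, n(CO2) = 2.2368 mol.
Step 2 (CO2:Na2CO3 = 1:1): theoretical n(Na2CO3) = 2.2368 mol, so theoretical mass = 2.2368 × 105.99 = 237.08 g.
At 91.09% yield, actual mass of Na2CO3 = 237.08 × 0.9109 = 215.96 g.

216.0 g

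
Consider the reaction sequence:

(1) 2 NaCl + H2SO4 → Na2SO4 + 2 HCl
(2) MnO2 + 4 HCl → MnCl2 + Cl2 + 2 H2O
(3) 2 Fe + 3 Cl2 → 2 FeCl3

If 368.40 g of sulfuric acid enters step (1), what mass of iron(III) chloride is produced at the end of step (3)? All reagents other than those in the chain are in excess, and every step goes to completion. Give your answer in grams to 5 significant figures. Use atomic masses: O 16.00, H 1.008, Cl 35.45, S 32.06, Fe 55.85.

203.09 g

M(H2SO4) = 2(1.008) + 32.06 + 4(16.00) = 98.076 g/mol.
M(FeCl3) = 55.85 + 3(35.45) = 162.20 g/mol.
n(H2SO4) = 368.40 / 98.076 = 3.75627 mol.
Reaction (1): H2SO4→HCl ratio 1:2 ⇒ n(HCl) = 7.51254 mol.
Reaction (2): HCl→Cl2 ratio 4:1 ⇒ n(Cl2) = 1.87814 mol.
Reaction (3): Cl2→FeCl3 ratio 3:2 ⇒ n(FeCl3) = 1.25209 mol.
Mass of FeCl3 = 1.25209 × 162.20 = 203.089 g.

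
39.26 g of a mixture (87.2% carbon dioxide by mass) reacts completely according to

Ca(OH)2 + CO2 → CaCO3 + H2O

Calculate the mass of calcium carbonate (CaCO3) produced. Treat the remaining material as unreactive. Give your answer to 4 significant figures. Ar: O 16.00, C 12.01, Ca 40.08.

Mass of pure CO2 = 39.26 g × 0.872 = 34.235 g.
M(CO2) = 12.01 + 2(16.00) = 44.01 g/mol.
M(CaCO3) = 40.08 + 12.01 + 3(16.00) = 100.09 g/mol.
n(CO2) = 34.235 g / 44.01 g/mol = 0.77789 mol.
From the equation the CO2:CaCO3 mole ratio is 1:1, so n(CaCO3) = 0.77789 × 1/1 = 0.77789 mol.
Mass of CaCO3 = 0.77789 mol × 100.09 g/mol = 77.859 g.

77.86 g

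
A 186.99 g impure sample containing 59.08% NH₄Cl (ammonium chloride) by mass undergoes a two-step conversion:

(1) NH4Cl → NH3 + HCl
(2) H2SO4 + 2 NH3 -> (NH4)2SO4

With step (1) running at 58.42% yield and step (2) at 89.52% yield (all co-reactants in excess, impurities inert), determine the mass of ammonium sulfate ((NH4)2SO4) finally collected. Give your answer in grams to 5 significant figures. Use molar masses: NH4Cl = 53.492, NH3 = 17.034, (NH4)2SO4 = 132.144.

71.362 g

Pure NH4Cl = 186.99 × 0.5908 = 110.474 g.
n(NH4Cl) = 110.474 / 53.492 = 2.06524 mol.
Step 1 (NH4Cl:NH3 = 1:1): theoretical n(NH3) = 2.06524 mol; at 58.42% yield, n(NH3) = 1.20651 mol.
Step 2 (NH3:(NH4)2SO4 = 2:1): theoretical n((NH4)2SO4) = 0.603256 mol, so theoretical mass = 0.603256 × 132.144 = 79.7166 g.
At 89.52% yield, actual mass of (NH4)2SO4 = 79.7166 × 0.8952 = 71.3623 g.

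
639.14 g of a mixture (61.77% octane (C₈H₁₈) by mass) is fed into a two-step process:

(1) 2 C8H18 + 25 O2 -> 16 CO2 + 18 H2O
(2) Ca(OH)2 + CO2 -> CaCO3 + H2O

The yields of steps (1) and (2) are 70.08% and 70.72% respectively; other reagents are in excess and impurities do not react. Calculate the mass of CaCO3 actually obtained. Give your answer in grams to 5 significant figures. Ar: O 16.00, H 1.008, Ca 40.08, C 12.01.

Pure C8H18 = 639.14 × 0.6177 = 394.797 g.
M(C8H18) = 8(12.01) + 18(1.008) = 114.224 g/mol.
M(CaCO3) = 40.08 + 12.01 + 3(16.00) = 100.09 g/mol.
n(C8H18) = 394.797 / 114.224 = 3.45634 mol.
Step 1 (C8H18:CO2 = 2:16): theoretical n(CO2) = 27.6507 mol; at 70.08% yield, n(CO2) = 19.3776 mol.
Step 2 (CO2:CaCO3 = 1:1): theoretical n(CaCO3) = 19.3776 mol, so theoretical mass = 19.3776 × 100.09 = 1939.51 g.
At 70.72% yield, actual mass of CaCO3 = 1939.51 × 0.7072 = 1371.62 g.

1371.6 g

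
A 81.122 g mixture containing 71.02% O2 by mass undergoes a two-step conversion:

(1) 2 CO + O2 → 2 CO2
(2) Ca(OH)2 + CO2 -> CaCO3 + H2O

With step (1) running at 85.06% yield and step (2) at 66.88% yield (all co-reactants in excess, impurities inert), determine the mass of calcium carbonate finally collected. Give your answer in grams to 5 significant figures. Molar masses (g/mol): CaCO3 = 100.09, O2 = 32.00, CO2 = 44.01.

205.03 g

Pure O2 = 81.122 × 0.7102 = 57.6128 g.
n(O2) = 57.6128 / 32.00 = 1.80040 mol.
Step 1 (O2:CO2 = 1:2): theoretical n(CO2) = 3.60080 mol; at 85.06% yield, n(CO2) = 3.06284 mol.
Step 2 (CO2:CaCO3 = 1:1): theoretical n(CaCO3) = 3.06284 mol, so theoretical mass = 3.06284 × 100.09 = 306.560 g.
At 66.88% yield, actual mass of CaCO3 = 306.560 × 0.6688 = 205.027 g.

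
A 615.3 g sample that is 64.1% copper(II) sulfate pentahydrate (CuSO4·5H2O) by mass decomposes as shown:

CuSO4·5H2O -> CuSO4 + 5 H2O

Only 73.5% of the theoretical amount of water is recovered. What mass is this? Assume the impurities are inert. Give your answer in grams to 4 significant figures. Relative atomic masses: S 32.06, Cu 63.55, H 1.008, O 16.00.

Pure CuSO4·5H2O available = 615.3 g × 0.641 = 394.41 g.
M(CuSO4·5H2O) = 63.55 + 32.06 + 9(16.00) + 10(1.008) = 249.69 g/mol.
M(H2O) = 2(1.008) + 16.00 = 18.016 g/mol.
n(CuSO4·5H2O) = 394.41 g / 249.69 g/mol = 1.5796 mol.
From the equation the CuSO4·5H2O:H2O mole ratio is 1:5, so n(H2O) = 1.5796 × 5/1 = 7.8979 mol.
Mass of H2O = 7.8979 mol × 18.016 g/mol = 142.29 g.
Actual mass collected = 142.29 g × 0.735 = 104.58 g.

104.6 g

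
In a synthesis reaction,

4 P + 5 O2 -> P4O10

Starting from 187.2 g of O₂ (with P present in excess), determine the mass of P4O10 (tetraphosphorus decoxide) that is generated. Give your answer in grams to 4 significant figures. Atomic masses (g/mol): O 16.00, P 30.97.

M(O2) = 2(16.00) = 32.00 g/mol.
M(P4O10) = 4(30.97) + 10(16.00) = 283.88 g/mol.
n(O2) = 187.20 g / 32.00 g/mol = 5.8500 mol.
From the equation the O2:P4O10 mole ratio is 5:1, so n(P4O10) = 5.8500 × 1/5 = 1.1700 mol.
Mass of P4O10 = 1.1700 mol × 283.88 g/mol = 332.14 g.

332.1 g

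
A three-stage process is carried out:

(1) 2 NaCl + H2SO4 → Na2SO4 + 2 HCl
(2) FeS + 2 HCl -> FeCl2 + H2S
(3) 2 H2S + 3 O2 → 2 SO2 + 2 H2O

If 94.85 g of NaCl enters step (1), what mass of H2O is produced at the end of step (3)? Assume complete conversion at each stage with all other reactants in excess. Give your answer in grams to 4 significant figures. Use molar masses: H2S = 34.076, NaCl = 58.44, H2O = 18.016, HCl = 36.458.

n(NaCl) = 94.85 / 58.44 = 1.6230 mol.
Reaction (1): NaCl→HCl ratio 2:2 ⇒ n(HCl) = 1.6230 mol.
Reaction (2): HCl→H2S ratio 2:1 ⇒ n(H2S) = 0.81152 mol.
Reaction (3): H2S→H2O ratio 2:2 ⇒ n(H2O) = 0.81152 mol.
Mass of H2O = 0.81152 × 18.016 = 14.620 g.

14.62 g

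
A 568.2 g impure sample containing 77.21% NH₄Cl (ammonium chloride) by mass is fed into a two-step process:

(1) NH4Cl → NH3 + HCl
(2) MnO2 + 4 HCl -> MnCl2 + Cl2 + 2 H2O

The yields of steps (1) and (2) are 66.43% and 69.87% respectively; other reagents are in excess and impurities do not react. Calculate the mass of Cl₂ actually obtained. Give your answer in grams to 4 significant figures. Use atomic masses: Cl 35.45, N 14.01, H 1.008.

67.47 g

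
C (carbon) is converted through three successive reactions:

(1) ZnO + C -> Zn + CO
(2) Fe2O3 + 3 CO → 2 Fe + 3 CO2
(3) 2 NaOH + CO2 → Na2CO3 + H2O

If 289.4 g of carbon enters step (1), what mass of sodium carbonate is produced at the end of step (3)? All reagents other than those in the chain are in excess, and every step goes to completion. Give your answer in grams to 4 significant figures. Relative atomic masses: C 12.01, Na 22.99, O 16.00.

2554 g

M(C) = 12.01 g/mol.
M(Na2CO3) = 2(22.99) + 12.01 + 3(16.00) = 105.99 g/mol.
n(C) = 289.4 / 12.01 = 24.097 mol.
Reaction (1): C→CO ratio 1:1 ⇒ n(CO) = 24.097 mol.
Reaction (2): CO→CO2 ratio 3:3 ⇒ n(CO2) = 24.097 mol.
Reaction (3): CO2→Na2CO3 ratio 1:1 ⇒ n(Na2CO3) = 24.097 mol.
Mass of Na2CO3 = 24.097 × 105.99 = 2554.0 g.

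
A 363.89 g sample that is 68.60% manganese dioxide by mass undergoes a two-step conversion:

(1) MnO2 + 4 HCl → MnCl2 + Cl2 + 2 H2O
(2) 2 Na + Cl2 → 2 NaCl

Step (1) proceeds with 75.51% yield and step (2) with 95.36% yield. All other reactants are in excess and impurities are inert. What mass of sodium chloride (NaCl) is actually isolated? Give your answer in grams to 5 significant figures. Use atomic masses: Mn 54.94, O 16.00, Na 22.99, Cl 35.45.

Pure MnO2 = 363.89 × 0.6860 = 249.629 g.
M(MnO2) = 54.94 + 2(16.00) = 86.94 g/mol.
M(NaCl) = 22.99 + 35.45 = 58.44 g/mol.
n(MnO2) = 249.629 / 86.94 = 2.87127 mol.
Step 1 (MnO2:Cl2 = 1:1): theoretical n(Cl2) = 2.87127 mol; at 75.51% yield, n(Cl2) = 2.16810 mol.
Step 2 (Cl2:NaCl = 1:2): theoretical n(NaCl) = 4.33620 mol, so theoretical mass = 4.33620 × 58.44 = 253.407 g.
At 95.36% yield, actual mass of NaCl = 253.407 × 0.9536 = 241.649 g.

241.65 g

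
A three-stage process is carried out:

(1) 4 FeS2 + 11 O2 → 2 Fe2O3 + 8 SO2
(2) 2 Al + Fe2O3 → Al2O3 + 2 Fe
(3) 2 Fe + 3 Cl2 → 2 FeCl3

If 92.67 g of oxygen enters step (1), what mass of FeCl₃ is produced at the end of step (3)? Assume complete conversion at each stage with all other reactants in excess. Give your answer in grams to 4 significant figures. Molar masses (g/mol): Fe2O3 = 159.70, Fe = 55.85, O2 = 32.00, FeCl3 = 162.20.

n(O2) = 92.67 / 32.00 = 2.8959 mol.
Reaction (1): O2→Fe2O3 ratio 11:2 ⇒ n(Fe2O3) = 0.52653 mol.
Reaction (2): Fe2O3→Fe ratio 1:2 ⇒ n(Fe) = 1.0531 mol.
Reaction (3): Fe→FeCl3 ratio 2:2 ⇒ n(FeCl3) = 1.0531 mol.
Mass of FeCl3 = 1.0531 × 162.20 = 170.81 g.

170.8 g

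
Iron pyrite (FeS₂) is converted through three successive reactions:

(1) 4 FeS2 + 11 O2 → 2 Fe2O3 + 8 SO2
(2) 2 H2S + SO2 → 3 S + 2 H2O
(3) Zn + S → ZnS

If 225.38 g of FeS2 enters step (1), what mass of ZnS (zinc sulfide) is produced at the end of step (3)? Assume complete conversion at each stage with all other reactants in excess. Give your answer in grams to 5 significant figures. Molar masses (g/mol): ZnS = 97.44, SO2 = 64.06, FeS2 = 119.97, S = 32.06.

1098.3 g

n(FeS2) = 225.38 / 119.97 = 1.87864 mol.
Reaction (1): FeS2→SO2 ratio 4:8 ⇒ n(SO2) = 3.75727 mol.
Reaction (2): SO2→S ratio 1:3 ⇒ n(S) = 11.2718 mol.
Reaction (3): S→ZnS ratio 1:1 ⇒ n(ZnS) = 11.2718 mol.
Mass of ZnS = 11.2718 × 97.44 = 1098.33 g.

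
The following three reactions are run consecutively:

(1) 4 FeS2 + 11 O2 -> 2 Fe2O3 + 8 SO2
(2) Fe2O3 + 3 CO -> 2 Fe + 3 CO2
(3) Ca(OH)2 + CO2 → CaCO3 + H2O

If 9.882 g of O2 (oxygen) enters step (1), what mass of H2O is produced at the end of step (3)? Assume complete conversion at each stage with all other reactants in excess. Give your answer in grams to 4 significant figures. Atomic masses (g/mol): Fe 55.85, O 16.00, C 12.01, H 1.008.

3.035 g

M(O2) = 2(16.00) = 32.00 g/mol.
M(H2O) = 2(1.008) + 16.00 = 18.016 g/mol.
n(O2) = 9.882 / 32.00 = 0.30881 mol.
Reaction (1): O2→Fe2O3 ratio 11:2 ⇒ n(Fe2O3) = 0.056148 mol.
Reaction (2): Fe2O3→CO2 ratio 1:3 ⇒ n(CO2) = 0.16844 mol.
Reaction (3): CO2→H2O ratio 1:1 ⇒ n(H2O) = 0.16844 mol.
Mass of H2O = 0.16844 × 18.016 = 3.0347 g.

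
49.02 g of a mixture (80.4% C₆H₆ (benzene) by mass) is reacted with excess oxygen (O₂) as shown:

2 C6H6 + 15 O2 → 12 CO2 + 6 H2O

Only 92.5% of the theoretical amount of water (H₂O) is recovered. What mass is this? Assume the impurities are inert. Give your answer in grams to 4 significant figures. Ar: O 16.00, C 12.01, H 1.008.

25.23 g

Pure C6H6 available = 49.02 g × 0.804 = 39.412 g.
M(C6H6) = 6(12.01) + 6(1.008) = 78.108 g/mol.
M(H2O) = 2(1.008) + 16.00 = 18.016 g/mol.
n(C6H6) = 39.412 g / 78.108 g/mol = 0.50458 mol.
From the equation the C6H6:H2O mole ratio is 2:6, so n(H2O) = 0.50458 × 6/2 = 1.5138 mol.
Mass of H2O = 1.5138 mol × 18.016 g/mol = 27.272 g.
Actual mass collected = 27.272 g × 0.925 = 25.226 g.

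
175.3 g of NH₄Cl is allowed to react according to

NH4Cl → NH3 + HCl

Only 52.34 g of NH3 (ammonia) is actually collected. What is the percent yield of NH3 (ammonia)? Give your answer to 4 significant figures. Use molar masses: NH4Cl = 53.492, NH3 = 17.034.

n(NH4Cl) = 175.30 g / 53.492 g/mol = 3.2771 mol.
From the equation the NH4Cl:NH3 mole ratio is 1:1, so n(NH3) = 3.2771 × 1/1 = 3.2771 mol.
Mass of NH3 = 3.2771 mol × 17.034 g/mol = 55.823 g.
This is the theoretical yield. Percent yield = 52.34 g / 55.823 g × 100% = 93.761%.

93.76 %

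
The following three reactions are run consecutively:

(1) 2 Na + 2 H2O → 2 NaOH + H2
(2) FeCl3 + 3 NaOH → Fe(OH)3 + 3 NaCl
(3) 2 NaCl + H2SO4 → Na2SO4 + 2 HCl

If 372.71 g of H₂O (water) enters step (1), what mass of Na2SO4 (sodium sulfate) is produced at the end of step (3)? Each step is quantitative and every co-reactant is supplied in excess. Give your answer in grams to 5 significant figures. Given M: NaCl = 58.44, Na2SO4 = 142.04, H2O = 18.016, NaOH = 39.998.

n(H2O) = 372.71 / 18.016 = 20.6877 mol.
Reaction (1): H2O→NaOH ratio 2:2 ⇒ n(NaOH) = 20.6877 mol.
Reaction (2): NaOH→NaCl ratio 3:3 ⇒ n(NaCl) = 20.6877 mol.
Reaction (3): NaCl→Na2SO4 ratio 2:1 ⇒ n(Na2SO4) = 10.3439 mol.
Mass of Na2SO4 = 10.3439 × 142.04 = 1469.24 g.

1469.2 g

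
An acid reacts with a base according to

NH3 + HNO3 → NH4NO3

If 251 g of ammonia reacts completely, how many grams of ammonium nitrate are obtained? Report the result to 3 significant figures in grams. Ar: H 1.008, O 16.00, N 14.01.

M(NH3) = 14.01 + 3(1.008) = 17.034 g/mol.
M(NH4NO3) = 2(14.01) + 4(1.008) + 3(16.00) = 80.052 g/mol.
n(NH3) = 251.0 g / 17.034 g/mol = 14.74 mol.
From the equation the NH3:NH4NO3 mole ratio is 1:1, so n(NH4NO3) = 14.74 × 1/1 = 14.74 mol.
Mass of NH4NO3 = 14.74 mol × 80.052 g/mol = 1180 g.

1180 g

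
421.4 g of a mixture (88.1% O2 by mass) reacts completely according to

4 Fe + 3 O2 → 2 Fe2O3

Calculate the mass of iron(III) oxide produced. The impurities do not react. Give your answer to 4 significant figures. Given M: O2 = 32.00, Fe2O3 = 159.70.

Mass of pure O2 = 421.4 g × 0.881 = 371.25 g.
n(O2) = 371.25 g / 32.00 g/mol = 11.602 mol.
From the equation the O2:Fe2O3 mole ratio is 3:2, so n(Fe2O3) = 11.602 × 2/3 = 7.7344 mol.
Mass of Fe2O3 = 7.7344 mol × 159.70 g/mol = 1235.2 g.

1235 g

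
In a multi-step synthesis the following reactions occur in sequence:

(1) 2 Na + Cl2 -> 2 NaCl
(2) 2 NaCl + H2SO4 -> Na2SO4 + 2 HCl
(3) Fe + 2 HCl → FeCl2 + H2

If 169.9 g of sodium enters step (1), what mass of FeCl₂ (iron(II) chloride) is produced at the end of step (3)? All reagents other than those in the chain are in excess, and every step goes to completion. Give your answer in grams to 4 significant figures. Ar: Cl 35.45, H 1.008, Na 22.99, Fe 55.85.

468.4 g

M(Na) = 22.99 g/mol.
M(FeCl2) = 55.85 + 2(35.45) = 126.75 g/mol.
n(Na) = 169.9 / 22.99 = 7.3902 mol.
Reaction (1): Na→NaCl ratio 2:2 ⇒ n(NaCl) = 7.3902 mol.
Reaction (2): NaCl→HCl ratio 2:2 ⇒ n(HCl) = 7.3902 mol.
Reaction (3): HCl→FeCl2 ratio 2:1 ⇒ n(FeCl2) = 3.6951 mol.
Mass of FeCl2 = 3.6951 × 126.75 = 468.35 g.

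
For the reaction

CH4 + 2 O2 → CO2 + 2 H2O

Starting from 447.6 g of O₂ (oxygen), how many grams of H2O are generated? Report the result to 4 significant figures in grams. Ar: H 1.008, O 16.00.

M(O2) = 2(16.00) = 32.00 g/mol.
M(H2O) = 2(1.008) + 16.00 = 18.016 g/mol.
n(O2) = 447.60 g / 32.00 g/mol = 13.988 mol.
From the equation the O2:H2O mole ratio is 2:2, so n(H2O) = 13.988 × 2/2 = 13.988 mol.
Mass of H2O = 13.988 mol × 18.016 g/mol = 252.00 g.

252.0 g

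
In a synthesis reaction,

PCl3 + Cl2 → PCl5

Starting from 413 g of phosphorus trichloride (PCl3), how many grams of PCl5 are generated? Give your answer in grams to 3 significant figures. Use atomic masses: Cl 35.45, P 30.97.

626 g

M(PCl3) = 30.97 + 3(35.45) = 137.32 g/mol.
M(PCl5) = 30.97 + 5(35.45) = 208.22 g/mol.
n(PCl3) = 413.0 g / 137.32 g/mol = 3.008 mol.
From the equation the PCl3:PCl5 mole ratio is 1:1, so n(PCl5) = 3.008 × 1/1 = 3.008 mol.
Mass of PCl5 = 3.008 mol × 208.22 g/mol = 626.2 g.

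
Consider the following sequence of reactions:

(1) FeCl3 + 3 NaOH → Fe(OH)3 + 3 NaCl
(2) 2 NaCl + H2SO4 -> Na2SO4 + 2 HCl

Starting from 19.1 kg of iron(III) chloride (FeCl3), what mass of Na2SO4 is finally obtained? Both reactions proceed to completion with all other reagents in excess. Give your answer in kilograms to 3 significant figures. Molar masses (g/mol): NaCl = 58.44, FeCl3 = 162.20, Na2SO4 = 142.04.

25.1 kg

19.1 kg = 19100 g.
n(FeCl3) = 19100 / 162.20 = 117.8 mol.
Step 1 gives a 1:3 ratio of FeCl3 to NaCl, so n(NaCl) = 353.3 mol.
In step 2 the NaCl:Na2SO4 ratio is 2:1, so n(Na2SO4) = 176.6 mol.
Mass of Na2SO4 = 176.6 × 142.04 = 25090 g = 25.1 kg.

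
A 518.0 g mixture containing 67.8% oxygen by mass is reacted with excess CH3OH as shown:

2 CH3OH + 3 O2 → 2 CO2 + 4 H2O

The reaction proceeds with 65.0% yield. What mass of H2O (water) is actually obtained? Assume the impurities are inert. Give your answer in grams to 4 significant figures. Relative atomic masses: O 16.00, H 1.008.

Pure O2 available = 518.0 g × 0.678 = 351.20 g.
M(O2) = 2(16.00) = 32.00 g/mol.
M(H2O) = 2(1.008) + 16.00 = 18.016 g/mol.
n(O2) = 351.20 g / 32.00 g/mol = 10.975 mol.
From the equation the O2:H2O mole ratio is 3:4, so n(H2O) = 10.975 × 4/3 = 14.633 mol.
Mass of H2O = 14.633 mol × 18.016 g/mol = 263.64 g.
Actual mass collected = 263.64 g × 0.650 = 171.36 g.

171.4 g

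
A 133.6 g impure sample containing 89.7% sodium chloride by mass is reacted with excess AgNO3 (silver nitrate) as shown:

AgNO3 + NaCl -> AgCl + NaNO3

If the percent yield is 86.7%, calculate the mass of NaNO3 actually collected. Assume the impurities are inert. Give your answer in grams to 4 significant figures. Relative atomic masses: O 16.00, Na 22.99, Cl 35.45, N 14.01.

151.1 g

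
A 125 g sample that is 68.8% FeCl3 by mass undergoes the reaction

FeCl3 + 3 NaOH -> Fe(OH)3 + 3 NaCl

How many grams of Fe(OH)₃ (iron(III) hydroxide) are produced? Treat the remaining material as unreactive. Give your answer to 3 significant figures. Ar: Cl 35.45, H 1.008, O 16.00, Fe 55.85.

Mass of pure FeCl3 = 125 g × 0.688 = 86.00 g.
M(FeCl3) = 55.85 + 3(35.45) = 162.20 g/mol.
M(Fe(OH)3) = 55.85 + 3(16.00) + 3(1.008) = 106.874 g/mol.
n(FeCl3) = 86.00 g / 162.20 g/mol = 0.5302 mol.
From the equation the FeCl3:Fe(OH)3 mole ratio is 1:1, so n(Fe(OH)3) = 0.5302 × 1/1 = 0.5302 mol.
Mass of Fe(OH)3 = 0.5302 mol × 106.874 g/mol = 56.67 g.

56.7 g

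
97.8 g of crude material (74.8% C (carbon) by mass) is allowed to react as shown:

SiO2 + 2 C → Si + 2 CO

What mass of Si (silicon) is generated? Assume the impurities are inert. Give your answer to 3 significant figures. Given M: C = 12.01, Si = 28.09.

85.5 g

Mass of pure C = 97.8 g × 0.748 = 73.15 g.
n(C) = 73.15 g / 12.01 g/mol = 6.091 mol.
From the equation the C:Si mole ratio is 2:1, so n(Si) = 6.091 × 1/2 = 3.046 mol.
Mass of Si = 3.046 mol × 28.09 g/mol = 85.55 g.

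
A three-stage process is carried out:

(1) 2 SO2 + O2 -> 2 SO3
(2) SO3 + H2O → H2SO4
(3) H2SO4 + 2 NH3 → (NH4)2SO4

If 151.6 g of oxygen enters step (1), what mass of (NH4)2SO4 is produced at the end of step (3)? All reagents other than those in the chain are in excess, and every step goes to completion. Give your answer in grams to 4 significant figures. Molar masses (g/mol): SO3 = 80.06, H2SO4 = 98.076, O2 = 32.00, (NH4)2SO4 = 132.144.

1252 g

n(O2) = 151.6 / 32.00 = 4.7375 mol.
Reaction (1): O2→SO3 ratio 1:2 ⇒ n(SO3) = 9.4750 mol.
Reaction (2): SO3→H2SO4 ratio 1:1 ⇒ n(H2SO4) = 9.4750 mol.
Reaction (3): H2SO4→(NH4)2SO4 ratio 1:1 ⇒ n((NH4)2SO4) = 9.4750 mol.
Mass of (NH4)2SO4 = 9.4750 × 132.144 = 1252.1 g.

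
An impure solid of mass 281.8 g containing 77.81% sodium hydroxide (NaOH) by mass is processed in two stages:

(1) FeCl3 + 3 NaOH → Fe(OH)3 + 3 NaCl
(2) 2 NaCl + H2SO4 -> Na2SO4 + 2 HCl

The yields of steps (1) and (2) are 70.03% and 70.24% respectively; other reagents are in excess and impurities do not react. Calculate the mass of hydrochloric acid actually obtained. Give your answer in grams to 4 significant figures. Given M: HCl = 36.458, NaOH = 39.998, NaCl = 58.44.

Pure NaOH = 281.8 × 0.7781 = 219.27 g.
n(NaOH) = 219.27 / 39.998 = 5.4820 mol.
Step 1 (NaOH:NaCl = 3:3): theoretical n(NaCl) = 5.4820 mol; at 70.03% yield, n(NaCl) = 3.8390 mol.
Step 2 (NaCl:HCl = 2:2): theoretical n(HCl) = 3.8390 mol, so theoretical mass = 3.8390 × 36.458 = 139.96 g.
At 70.24% yield, actual mass of HCl = 139.96 × 0.7024 = 98.310 g.

98.31 g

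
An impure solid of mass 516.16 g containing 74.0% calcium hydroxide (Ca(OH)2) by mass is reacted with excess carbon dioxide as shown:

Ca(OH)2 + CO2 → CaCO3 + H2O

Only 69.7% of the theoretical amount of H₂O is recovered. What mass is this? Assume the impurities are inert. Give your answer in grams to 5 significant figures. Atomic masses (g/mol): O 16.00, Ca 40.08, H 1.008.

64.731 g

Pure Ca(OH)2 available = 516.16 g × 0.740 = 381.958 g.
M(Ca(OH)2) = 40.08 + 2(16.00) + 2(1.008) = 74.096 g/mol.
M(H2O) = 2(1.008) + 16.00 = 18.016 g/mol.
n(Ca(OH)2) = 381.958 g / 74.096 g/mol = 5.15491 mol.
From the equation the Ca(OH)2:H2O mole ratio is 1:1, so n(H2O) = 5.15491 × 1/1 = 5.15491 mol.
Mass of H2O = 5.15491 mol × 18.016 g/mol = 92.8709 g.
Actual mass collected = 92.8709 g × 0.697 = 64.7310 g.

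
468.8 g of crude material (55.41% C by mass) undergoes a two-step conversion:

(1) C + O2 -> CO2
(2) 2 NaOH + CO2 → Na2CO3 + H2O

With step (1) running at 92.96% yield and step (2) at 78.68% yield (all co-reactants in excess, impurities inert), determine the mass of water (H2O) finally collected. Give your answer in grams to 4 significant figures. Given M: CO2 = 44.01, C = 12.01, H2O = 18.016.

285.0 g

Pure C = 468.8 × 0.5541 = 259.76 g.
n(C) = 259.76 / 12.01 = 21.629 mol.
Step 1 (C:CO2 = 1:1): theoretical n(CO2) = 21.629 mol; at 92.96% yield, n(CO2) = 20.106 mol.
Step 2 (CO2:H2O = 1:1): theoretical n(H2O) = 20.106 mol, so theoretical mass = 20.106 × 18.016 = 362.23 g.
At 78.68% yield, actual mass of H2O = 362.23 × 0.7868 = 285.00 g.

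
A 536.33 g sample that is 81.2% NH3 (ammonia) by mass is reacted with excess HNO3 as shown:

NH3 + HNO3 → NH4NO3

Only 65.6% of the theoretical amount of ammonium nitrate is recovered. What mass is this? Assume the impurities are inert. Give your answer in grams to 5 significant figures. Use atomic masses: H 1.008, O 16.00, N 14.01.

Pure NH3 available = 536.33 g × 0.812 = 435.500 g.
M(NH3) = 14.01 + 3(1.008) = 17.034 g/mol.
M(NH4NO3) = 2(14.01) + 4(1.008) + 3(16.00) = 80.052 g/mol.
n(NH3) = 435.500 g / 17.034 g/mol = 25.5665 mol.
From the equation the NH3:NH4NO3 mole ratio is 1:1, so n(NH4NO3) = 25.5665 × 1/1 = 25.5665 mol.
Mass of NH4NO3 = 25.5665 mol × 80.052 g/mol = 2046.65 g.
Actual mass collected = 2046.65 g × 0.656 = 1342.60 g.

1342.6 g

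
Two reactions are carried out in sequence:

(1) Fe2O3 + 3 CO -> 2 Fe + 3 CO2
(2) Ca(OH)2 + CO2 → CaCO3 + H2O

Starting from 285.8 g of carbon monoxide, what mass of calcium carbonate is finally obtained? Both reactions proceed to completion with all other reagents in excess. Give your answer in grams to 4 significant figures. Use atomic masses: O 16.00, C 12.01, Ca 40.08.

M(CO) = 12.01 + 16.00 = 28.01 g/mol.
M(CaCO3) = 40.08 + 12.01 + 3(16.00) = 100.09 g/mol.
n(CO) = 285.80 / 28.01 = 10.203 mol.
Step 1 gives a 3:3 ratio of CO to CO2, so n(CO2) = 10.203 mol.
In step 2 the CO2:CaCO3 ratio is 1:1, so n(CaCO3) = 10.203 mol.
Mass of CaCO3 = 10.203 × 100.09 = 1021.3 g.

1021 g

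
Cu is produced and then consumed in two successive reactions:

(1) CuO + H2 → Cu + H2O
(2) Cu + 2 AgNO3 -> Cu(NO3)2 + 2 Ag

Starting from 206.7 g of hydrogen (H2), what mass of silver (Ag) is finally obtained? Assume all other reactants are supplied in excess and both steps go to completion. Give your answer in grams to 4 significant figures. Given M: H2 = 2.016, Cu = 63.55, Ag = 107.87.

n(H2) = 206.70 / 2.016 = 102.53 mol.
Step 1 gives a 1:1 ratio of H2 to Cu, so n(Cu) = 102.53 mol.
In step 2 the Cu:Ag ratio is 1:2, so n(Ag) = 205.06 mol.
Mass of Ag = 205.06 × 107.87 = 22120 g.

22120 g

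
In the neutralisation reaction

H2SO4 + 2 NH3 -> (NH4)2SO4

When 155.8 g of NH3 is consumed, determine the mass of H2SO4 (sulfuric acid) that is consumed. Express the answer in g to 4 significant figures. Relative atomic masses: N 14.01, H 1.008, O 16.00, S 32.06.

448.5 g

M(NH3) = 14.01 + 3(1.008) = 17.034 g/mol.
M(H2SO4) = 2(1.008) + 32.06 + 4(16.00) = 98.076 g/mol.
n(NH3) = 155.80 g / 17.034 g/mol = 9.1464 mol.
From the equation the NH3:H2SO4 mole ratio is 2:1, so n(H2SO4) = 9.1464 × 1/2 = 4.5732 mol.
Mass of H2SO4 = 4.5732 mol × 98.076 g/mol = 448.52 g.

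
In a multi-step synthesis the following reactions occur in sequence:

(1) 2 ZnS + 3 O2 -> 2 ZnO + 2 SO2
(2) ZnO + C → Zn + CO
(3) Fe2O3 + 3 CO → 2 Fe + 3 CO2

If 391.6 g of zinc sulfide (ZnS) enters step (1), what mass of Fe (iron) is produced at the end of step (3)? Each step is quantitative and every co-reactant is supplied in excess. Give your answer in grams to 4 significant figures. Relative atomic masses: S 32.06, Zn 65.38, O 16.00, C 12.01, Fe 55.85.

149.6 g

M(ZnS) = 65.38 + 32.06 = 97.44 g/mol.
M(Fe) = 55.85 g/mol.
n(ZnS) = 391.6 / 97.44 = 4.0189 mol.
Reaction (1): ZnS→ZnO ratio 2:2 ⇒ n(ZnO) = 4.0189 mol.
Reaction (2): ZnO→CO ratio 1:1 ⇒ n(CO) = 4.0189 mol.
Reaction (3): CO→Fe ratio 3:2 ⇒ n(Fe) = 2.6793 mol.
Mass of Fe = 2.6793 × 55.85 = 149.64 g.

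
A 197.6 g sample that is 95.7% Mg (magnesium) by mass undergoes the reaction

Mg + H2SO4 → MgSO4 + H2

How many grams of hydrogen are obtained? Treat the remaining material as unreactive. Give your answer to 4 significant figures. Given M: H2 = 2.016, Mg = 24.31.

Mass of pure Mg = 197.6 g × 0.957 = 189.10 g.
n(Mg) = 189.10 g / 24.31 g/mol = 7.7788 mol.
From the equation the Mg:H2 mole ratio is 1:1, so n(H2) = 7.7788 × 1/1 = 7.7788 mol.
Mass of H2 = 7.7788 mol × 2.016 g/mol = 15.682 g.

15.68 g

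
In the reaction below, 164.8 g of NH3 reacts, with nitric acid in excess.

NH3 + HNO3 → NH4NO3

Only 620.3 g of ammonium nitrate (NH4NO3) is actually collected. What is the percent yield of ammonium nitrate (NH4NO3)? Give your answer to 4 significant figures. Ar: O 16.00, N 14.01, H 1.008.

80.09 %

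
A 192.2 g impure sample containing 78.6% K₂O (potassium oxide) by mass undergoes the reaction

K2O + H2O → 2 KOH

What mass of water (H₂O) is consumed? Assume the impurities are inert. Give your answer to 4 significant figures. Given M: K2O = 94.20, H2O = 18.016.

28.89 g

Mass of pure K2O = 192.2 g × 0.786 = 151.07 g.
n(K2O) = 151.07 g / 94.20 g/mol = 1.6037 mol.
From the equation the K2O:H2O mole ratio is 1:1, so n(H2O) = 1.6037 × 1/1 = 1.6037 mol.
Mass of H2O = 1.6037 mol × 18.016 g/mol = 28.892 g.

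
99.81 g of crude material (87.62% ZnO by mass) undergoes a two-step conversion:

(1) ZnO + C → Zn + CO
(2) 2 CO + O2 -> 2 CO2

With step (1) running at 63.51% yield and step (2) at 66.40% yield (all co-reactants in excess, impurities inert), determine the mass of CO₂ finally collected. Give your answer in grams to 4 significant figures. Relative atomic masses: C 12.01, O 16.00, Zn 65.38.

19.94 g

Pure ZnO = 99.81 × 0.8762 = 87.454 g.
M(ZnO) = 65.38 + 16.00 = 81.38 g/mol.
M(CO2) = 12.01 + 2(16.00) = 44.01 g/mol.
n(ZnO) = 87.454 / 81.38 = 1.0746 mol.
Step 1 (ZnO:CO = 1:1): theoretical n(CO) = 1.0746 mol; at 63.51% yield, n(CO) = 0.68250 mol.
Step 2 (CO:CO2 = 2:2): theoretical n(CO2) = 0.68250 mol, so theoretical mass = 0.68250 × 44.01 = 30.037 g.
At 66.40% yield, actual mass of CO2 = 30.037 × 0.6640 = 19.944 g.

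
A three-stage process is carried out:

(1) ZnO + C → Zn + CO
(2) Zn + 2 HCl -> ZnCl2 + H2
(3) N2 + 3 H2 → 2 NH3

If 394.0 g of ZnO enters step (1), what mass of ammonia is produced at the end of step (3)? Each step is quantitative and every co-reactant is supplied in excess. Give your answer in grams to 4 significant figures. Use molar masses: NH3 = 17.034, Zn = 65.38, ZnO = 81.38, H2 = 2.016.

n(ZnO) = 394.0 / 81.38 = 4.8415 mol.
Reaction (1): ZnO→Zn ratio 1:1 ⇒ n(Zn) = 4.8415 mol.
Reaction (2): Zn→H2 ratio 1:1 ⇒ n(H2) = 4.8415 mol.
Reaction (3): H2→NH3 ratio 3:2 ⇒ n(NH3) = 3.2277 mol.
Mass of NH3 = 3.2277 × 17.034 = 54.980 g.

54.98 g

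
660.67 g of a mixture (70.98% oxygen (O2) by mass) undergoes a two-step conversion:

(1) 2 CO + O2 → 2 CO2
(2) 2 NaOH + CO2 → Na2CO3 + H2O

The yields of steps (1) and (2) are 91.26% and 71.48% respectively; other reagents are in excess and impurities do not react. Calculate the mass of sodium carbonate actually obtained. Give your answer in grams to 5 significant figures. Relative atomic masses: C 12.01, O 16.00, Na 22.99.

2026.4 g

Pure O2 = 660.67 × 0.7098 = 468.944 g.
M(O2) = 2(16.00) = 32.00 g/mol.
M(Na2CO3) = 2(22.99) + 12.01 + 3(16.00) = 105.99 g/mol.
n(O2) = 468.944 / 32.00 = 14.6545 mol.
Step 1 (O2:CO2 = 1:2): theoretical n(CO2) = 29.3090 mol; at 91.26% yield, n(CO2) = 26.7474 mol.
Step 2 (CO2:Na2CO3 = 1:1): theoretical n(Na2CO3) = 26.7474 mol, so theoretical mass = 26.7474 × 105.99 = 2834.95 g.
At 71.48% yield, actual mass of Na2CO3 = 2834.95 × 0.7148 = 2026.42 g.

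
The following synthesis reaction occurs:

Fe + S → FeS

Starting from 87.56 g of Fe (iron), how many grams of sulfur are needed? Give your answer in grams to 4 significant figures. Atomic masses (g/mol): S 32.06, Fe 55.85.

50.26 g

M(Fe) = 55.85 g/mol.
M(S) = 32.06 g/mol.
n(Fe) = 87.560 g / 55.85 g/mol = 1.5678 mol.
From the equation the Fe:S mole ratio is 1:1, so n(S) = 1.5678 × 1/1 = 1.5678 mol.
Mass of S = 1.5678 mol × 32.06 g/mol = 50.263 g.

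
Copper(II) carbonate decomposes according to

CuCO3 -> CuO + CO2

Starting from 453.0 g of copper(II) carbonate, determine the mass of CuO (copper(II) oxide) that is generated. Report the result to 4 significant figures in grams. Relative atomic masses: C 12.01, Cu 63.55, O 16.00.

M(CuCO3) = 63.55 + 12.01 + 3(16.00) = 123.56 g/mol.
M(CuO) = 63.55 + 16.00 = 79.55 g/mol.
n(CuCO3) = 453.00 g / 123.56 g/mol = 3.6662 mol.
From the equation the CuCO3:CuO mole ratio is 1:1, so n(CuO) = 3.6662 × 1/1 = 3.6662 mol.
Mass of CuO = 3.6662 mol × 79.55 g/mol = 291.65 g.

291.6 g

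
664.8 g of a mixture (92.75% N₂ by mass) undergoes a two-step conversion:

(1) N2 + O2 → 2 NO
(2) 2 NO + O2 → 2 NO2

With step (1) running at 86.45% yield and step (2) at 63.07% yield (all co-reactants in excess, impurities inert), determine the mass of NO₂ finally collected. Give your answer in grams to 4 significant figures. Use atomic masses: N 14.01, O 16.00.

Pure N2 = 664.8 × 0.9275 = 616.60 g.
M(N2) = 2(14.01) = 28.02 g/mol.
M(NO2) = 14.01 + 2(16.00) = 46.01 g/mol.
n(N2) = 616.60 / 28.02 = 22.006 mol.
Step 1 (N2:NO = 1:2): theoretical n(NO) = 44.012 mol; at 86.45% yield, n(NO) = 38.048 mol.
Step 2 (NO:NO2 = 2:2): theoretical n(NO2) = 38.048 mol, so theoretical mass = 38.048 × 46.01 = 1750.6 g.
At 63.07% yield, actual mass of NO2 = 1750.6 × 0.6307 = 1104.1 g.

1104 g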